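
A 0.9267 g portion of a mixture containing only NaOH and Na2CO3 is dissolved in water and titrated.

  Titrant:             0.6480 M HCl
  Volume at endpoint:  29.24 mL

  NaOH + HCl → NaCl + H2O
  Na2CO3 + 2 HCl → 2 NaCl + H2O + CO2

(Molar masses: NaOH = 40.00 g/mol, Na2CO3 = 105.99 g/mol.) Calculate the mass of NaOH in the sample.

n(HCl) = 0.02924 × 0.6480 = 0.01895 mol
Let x = n(NaOH), y = n(Na2CO3).
Titrant: 1x + 2y = 0.01895;  mass: 40.00x + 105.99y = 0.9267
Solving, x = 5.958 × 10^-3 mol, y = 6.495 × 10^-3 mol
mass of NaOH = 5.958 × 10^-3 × 40.00 = 0.2383 g

0.2383 g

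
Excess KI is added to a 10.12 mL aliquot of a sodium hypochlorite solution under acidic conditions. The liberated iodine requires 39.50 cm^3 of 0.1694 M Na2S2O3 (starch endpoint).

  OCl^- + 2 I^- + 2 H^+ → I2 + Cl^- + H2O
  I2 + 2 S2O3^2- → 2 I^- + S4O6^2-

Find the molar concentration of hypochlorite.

n(S2O3^2-) = 0.03950 × 0.1694 = 6.691 × 10^-3 mol
n(I2) = n(S2O3^2-)/2 = 3.346 × 10^-3 mol
n(OCl^-) in the aliquot = 3.346 × 10^-3 mol (1:1 ratio)
[OCl^-] = 3.346 × 10^-3 / 0.01012 = 0.3306 mol/L

0.3306 M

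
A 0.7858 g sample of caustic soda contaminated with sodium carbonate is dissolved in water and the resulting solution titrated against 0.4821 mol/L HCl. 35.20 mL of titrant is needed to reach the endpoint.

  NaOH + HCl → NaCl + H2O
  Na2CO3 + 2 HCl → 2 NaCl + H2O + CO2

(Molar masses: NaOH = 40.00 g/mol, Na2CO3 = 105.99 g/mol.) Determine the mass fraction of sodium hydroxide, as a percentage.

n(HCl) = 0.03520 × 0.4821 = 0.01697 mol
Let x = n(NaOH), y = n(Na2CO3).
Titrant: 1x + 2y = 0.01697;  mass: 40.00x + 105.99y = 0.7858
Solving, x = 8.736 × 10^-3 mol, y = 4.117 × 10^-3 mol
mass of NaOH = 8.736 × 10^-3 × 40.00 = 0.3494 g
% NaOH = 0.3494 / 0.7858 × 100 = 44.47 %

44.47 %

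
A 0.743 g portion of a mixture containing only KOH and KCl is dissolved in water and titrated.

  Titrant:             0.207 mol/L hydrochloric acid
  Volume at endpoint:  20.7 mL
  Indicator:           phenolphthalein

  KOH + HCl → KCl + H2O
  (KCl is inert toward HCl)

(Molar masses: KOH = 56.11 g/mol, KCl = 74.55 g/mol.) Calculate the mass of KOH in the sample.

n(HCl) = 0.0207 × 0.207 = 4.28 × 10^-3 mol
Let x = n(KOH), y = n(KCl).
Titrant: 1x = 4.28 × 10^-3;  mass: 56.11x + 74.55y = 0.743
Solving, x = 4.28 × 10^-3 mol, y = 6.74 × 10^-3 mol
mass of KOH = 4.28 × 10^-3 × 56.11 = 0.240 g

0.240 g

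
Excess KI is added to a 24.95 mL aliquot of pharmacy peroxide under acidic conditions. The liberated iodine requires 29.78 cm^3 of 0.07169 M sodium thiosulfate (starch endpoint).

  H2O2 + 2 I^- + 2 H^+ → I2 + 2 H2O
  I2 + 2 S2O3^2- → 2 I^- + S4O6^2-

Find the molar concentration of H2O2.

n(S2O3^2-) = 0.02978 × 0.07169 = 2.135 × 10^-3 mol
n(I2) = n(S2O3^2-)/2 = 1.067 × 10^-3 mol
n(H2O2) in the aliquot = 1.067 × 10^-3 mol (1:1 ratio)
[H2O2] = 1.067 × 10^-3 / 0.02495 = 0.04278 mol/L

0.04278 M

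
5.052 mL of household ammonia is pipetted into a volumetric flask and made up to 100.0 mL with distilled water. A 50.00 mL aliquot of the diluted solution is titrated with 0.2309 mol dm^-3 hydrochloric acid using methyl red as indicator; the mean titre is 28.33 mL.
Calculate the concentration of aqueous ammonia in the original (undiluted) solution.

NH3 + HCl → NH4Cl
n(HCl) = 0.02833 × 0.2309 = 6.541 × 10^-3 mol
n(NH3) in the aliquot = 6.541 × 10^-3 mol (1:1 ratio)
[NH3]_dilute = 6.541 × 10^-3 / 0.05000 = 0.1308 mol/L
Dilution factor = 100.0 / 5.052 = 19.79
[NH3]_stock = 0.1308 × 19.79 = 2.590 mol/L

2.590 mol/L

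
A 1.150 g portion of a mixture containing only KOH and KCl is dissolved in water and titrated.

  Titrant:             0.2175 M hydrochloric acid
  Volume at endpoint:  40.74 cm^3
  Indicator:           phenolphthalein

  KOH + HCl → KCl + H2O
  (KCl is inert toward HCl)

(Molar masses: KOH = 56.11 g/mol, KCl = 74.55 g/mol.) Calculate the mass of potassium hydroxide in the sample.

0.4972 g

n(HCl) = 0.04074 × 0.2175 = 8.861 × 10^-3 mol
Let x = n(KOH), y = n(KCl).
Titrant: 1x = 8.861 × 10^-3;  mass: 56.11x + 74.55y = 1.150
Solving, x = 8.861 × 10^-3 mol, y = 8.757 × 10^-3 mol
mass of KOH = 8.861 × 10^-3 × 56.11 = 0.4972 g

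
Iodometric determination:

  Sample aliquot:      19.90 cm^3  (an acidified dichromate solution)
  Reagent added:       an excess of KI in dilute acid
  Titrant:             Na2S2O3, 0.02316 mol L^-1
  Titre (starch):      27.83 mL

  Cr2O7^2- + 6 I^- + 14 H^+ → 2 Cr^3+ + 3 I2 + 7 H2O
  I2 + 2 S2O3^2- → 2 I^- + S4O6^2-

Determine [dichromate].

n(S2O3^2-) = 0.02783 × 0.02316 = 6.445 × 10^-4 mol
n(I2) = n(S2O3^2-)/2 = 3.223 × 10^-4 mol
From the 1:3 ratio, n(Cr2O7^2-) in the aliquot = 1/3 × 3.223 × 10^-4 = 1.074 × 10^-4 mol
[Cr2O7^2-] = 1.074 × 10^-4 / 0.01990 = 0.005398 mol/L

0.005398 mol/L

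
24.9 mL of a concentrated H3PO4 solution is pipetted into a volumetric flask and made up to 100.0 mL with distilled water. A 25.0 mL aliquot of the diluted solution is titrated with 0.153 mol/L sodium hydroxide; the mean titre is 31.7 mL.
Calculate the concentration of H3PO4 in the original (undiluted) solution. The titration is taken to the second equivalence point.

H3PO4 + 2 NaOH → Na2HPO4 + 2 H2O
n(NaOH) = 0.0317 × 0.153 = 4.85 × 10^-3 mol
From the 1:2 ratio, n(H3PO4) in the aliquot = 1/2 × 4.85 × 10^-3 = 2.43 × 10^-3 mol
[H3PO4]_dilute = 2.43 × 10^-3 / 0.0250 = 0.0970 mol/L
Dilution factor = 100.0 / 24.9 = 4.016
[H3PO4]_stock = 0.0970 × 4.016 = 0.390 mol/L

0.390 mol/L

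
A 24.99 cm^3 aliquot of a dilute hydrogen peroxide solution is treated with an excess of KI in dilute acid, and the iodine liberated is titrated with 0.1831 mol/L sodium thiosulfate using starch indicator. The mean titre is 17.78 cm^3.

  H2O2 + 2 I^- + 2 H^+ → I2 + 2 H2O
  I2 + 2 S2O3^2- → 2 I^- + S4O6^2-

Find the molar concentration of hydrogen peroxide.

n(S2O3^2-) = 0.01778 × 0.1831 = 3.256 × 10^-3 mol
n(I2) = n(S2O3^2-)/2 = 1.628 × 10^-3 mol
n(H2O2) in the aliquot = 1.628 × 10^-3 mol (1:1 ratio)
[H2O2] = 1.628 × 10^-3 / 0.02499 = 0.06514 mol/L

0.06514 mol/L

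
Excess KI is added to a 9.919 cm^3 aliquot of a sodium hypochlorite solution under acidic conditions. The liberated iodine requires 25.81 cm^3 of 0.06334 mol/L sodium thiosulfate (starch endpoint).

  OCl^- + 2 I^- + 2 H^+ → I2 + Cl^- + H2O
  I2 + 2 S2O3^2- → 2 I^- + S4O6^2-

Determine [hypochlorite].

0.08241 mol/L

n(S2O3^2-) = 0.02581 × 0.06334 = 1.635 × 10^-3 mol
n(I2) = n(S2O3^2-)/2 = 8.174 × 10^-4 mol
n(OCl^-) in the aliquot = 8.174 × 10^-4 mol (1:1 ratio)
[OCl^-] = 8.174 × 10^-4 / 0.009919 = 0.08241 mol/L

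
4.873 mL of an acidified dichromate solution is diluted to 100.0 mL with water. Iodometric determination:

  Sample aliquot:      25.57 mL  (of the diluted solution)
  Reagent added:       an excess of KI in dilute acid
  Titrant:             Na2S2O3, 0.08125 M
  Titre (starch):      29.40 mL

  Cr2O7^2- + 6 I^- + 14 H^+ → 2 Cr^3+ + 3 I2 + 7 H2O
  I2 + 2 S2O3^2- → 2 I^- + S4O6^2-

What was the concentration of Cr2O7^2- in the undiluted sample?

n(S2O3^2-) = 0.02940 × 0.08125 = 2.389 × 10^-3 mol
n(I2) = n(S2O3^2-)/2 = 1.194 × 10^-3 mol
From the 1:3 ratio, n(Cr2O7^2-) in the aliquot = 1/3 × 1.194 × 10^-3 = 3.981 × 10^-4 mol
[Cr2O7^2-]_dilute = 3.981 × 10^-4 / 0.02557 = 0.01557 mol/L
[Cr2O7^2-]_original = 0.01557 × 100.0/4.873 = 0.3195 mol/L

0.3195 M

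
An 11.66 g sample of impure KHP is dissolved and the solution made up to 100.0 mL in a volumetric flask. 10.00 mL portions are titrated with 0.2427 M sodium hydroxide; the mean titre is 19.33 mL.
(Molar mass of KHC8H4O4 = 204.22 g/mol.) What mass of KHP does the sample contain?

KHC8H4O4 + NaOH → KNaC8H4O4 + H2O
n(NaOH) per titration = 0.01933 × 0.2427 = 4.691 × 10^-3 mol
n(KHC8H4O4) in each aliquot = 4.691 × 10^-3 mol (1:1 ratio)
n(KHC8H4O4) in the whole flask = 4.691 × 10^-3 × 100.0/10.00 = 0.04691 mol
mass of KHC8H4O4 = 0.04691 × 204.22 = 9.581 g

9.581 g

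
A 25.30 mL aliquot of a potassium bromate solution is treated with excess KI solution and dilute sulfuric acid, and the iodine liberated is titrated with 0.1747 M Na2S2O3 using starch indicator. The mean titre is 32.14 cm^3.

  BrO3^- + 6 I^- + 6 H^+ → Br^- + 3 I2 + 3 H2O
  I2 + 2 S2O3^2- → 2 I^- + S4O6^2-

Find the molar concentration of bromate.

n(S2O3^2-) = 0.03214 × 0.1747 = 5.615 × 10^-3 mol
n(I2) = n(S2O3^2-)/2 = 2.807 × 10^-3 mol
From the 1:3 ratio, n(BrO3^-) in the aliquot = 1/3 × 2.807 × 10^-3 = 9.358 × 10^-4 mol
[BrO3^-] = 9.358 × 10^-4 / 0.02530 = 0.03699 mol/L

0.03699 M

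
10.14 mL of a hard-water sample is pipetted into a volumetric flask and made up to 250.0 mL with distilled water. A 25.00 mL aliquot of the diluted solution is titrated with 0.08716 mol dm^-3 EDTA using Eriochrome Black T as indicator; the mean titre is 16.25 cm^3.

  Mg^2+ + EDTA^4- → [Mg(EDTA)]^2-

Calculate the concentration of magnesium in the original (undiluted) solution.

1.397 mol/L

n(EDTA) = 0.01625 × 0.08716 = 1.416 × 10^-3 mol
n(Mg2+) in the aliquot = 1.416 × 10^-3 mol (1:1 ratio)
[Mg2+]_dilute = 1.416 × 10^-3 / 0.02500 = 0.05665 mol/L
Dilution factor = 250.0 / 10.14 = 24.65
[Mg2+]_stock = 0.05665 × 24.65 = 1.397 mol/L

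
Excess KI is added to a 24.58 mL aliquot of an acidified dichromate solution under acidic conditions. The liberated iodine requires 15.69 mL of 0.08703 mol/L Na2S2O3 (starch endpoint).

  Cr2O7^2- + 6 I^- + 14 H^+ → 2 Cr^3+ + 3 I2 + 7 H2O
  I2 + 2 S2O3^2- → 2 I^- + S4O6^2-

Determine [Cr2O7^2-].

n(S2O3^2-) = 0.01569 × 0.08703 = 1.366 × 10^-3 mol
n(I2) = n(S2O3^2-)/2 = 6.828 × 10^-4 mol
From the 1:3 ratio, n(Cr2O7^2-) in the aliquot = 1/3 × 6.828 × 10^-4 = 2.276 × 10^-4 mol
[Cr2O7^2-] = 2.276 × 10^-4 / 0.02458 = 0.009259 mol/L

0.009259 mol/L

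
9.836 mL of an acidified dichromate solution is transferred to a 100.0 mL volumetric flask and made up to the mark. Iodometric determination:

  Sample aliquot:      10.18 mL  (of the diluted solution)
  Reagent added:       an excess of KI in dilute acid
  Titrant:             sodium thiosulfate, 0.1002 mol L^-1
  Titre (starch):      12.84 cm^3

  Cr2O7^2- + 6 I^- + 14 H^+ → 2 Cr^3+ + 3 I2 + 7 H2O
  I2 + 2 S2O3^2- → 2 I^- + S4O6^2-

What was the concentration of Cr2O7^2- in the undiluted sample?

0.2141 mol/L

n(S2O3^2-) = 0.01284 × 0.1002 = 1.287 × 10^-3 mol
n(I2) = n(S2O3^2-)/2 = 6.433 × 10^-4 mol
From the 1:3 ratio, n(Cr2O7^2-) in the aliquot = 1/3 × 6.433 × 10^-4 = 2.144 × 10^-4 mol
[Cr2O7^2-]_dilute = 2.144 × 10^-4 / 0.01018 = 0.02106 mol/L
[Cr2O7^2-]_original = 0.02106 × 100.0/9.836 = 0.2141 mol/L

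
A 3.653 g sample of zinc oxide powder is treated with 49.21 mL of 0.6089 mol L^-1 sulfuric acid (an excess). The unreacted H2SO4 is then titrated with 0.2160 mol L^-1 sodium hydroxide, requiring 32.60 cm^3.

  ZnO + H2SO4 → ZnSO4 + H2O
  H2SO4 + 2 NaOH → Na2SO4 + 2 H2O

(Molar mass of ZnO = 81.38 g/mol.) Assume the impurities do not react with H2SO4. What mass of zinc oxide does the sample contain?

n(H2SO4) added = 0.04921 × 0.6089 = 0.02996 mol
n(NaOH) used in back-titration = 0.03260 × 0.2160 = 7.042 × 10^-3 mol
From the 1:2 ratio, n(H2SO4) left over = 1/2 × 7.042 × 10^-3 = 3.521 × 10^-3 mol
n(H2SO4) consumed by analyte = 0.02996 − 3.521 × 10^-3 = 0.02644 mol
n(ZnO) = 0.02644 mol (1:1 ratio)
mass of ZnO = 0.02644 × 81.38 = 2.152 g

2.152 g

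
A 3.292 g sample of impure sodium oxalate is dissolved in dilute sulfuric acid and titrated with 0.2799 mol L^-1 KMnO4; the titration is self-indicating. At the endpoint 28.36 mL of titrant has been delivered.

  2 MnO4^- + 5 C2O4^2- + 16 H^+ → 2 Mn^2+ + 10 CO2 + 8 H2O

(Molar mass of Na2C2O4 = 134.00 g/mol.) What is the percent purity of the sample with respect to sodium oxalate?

n(KMnO4) = 0.02836 L × 0.2799 mol/L = 7.938 × 10^-3 mol
From the 5:2 ratio, n(Na2C2O4) = 5/2 × 7.938 × 10^-3 = 0.01984 mol
mass of Na2C2O4 = 0.01984 × 134.00 g/mol = 2.659 g
% Na2C2O4 = 2.659 / 3.292 × 100 = 80.78 %

80.78 %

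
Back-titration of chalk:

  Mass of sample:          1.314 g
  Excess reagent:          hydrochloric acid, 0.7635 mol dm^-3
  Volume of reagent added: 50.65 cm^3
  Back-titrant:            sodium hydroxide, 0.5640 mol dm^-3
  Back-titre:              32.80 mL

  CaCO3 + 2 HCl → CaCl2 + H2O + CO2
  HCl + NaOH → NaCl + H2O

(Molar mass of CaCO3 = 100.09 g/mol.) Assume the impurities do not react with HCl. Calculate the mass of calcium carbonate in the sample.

1.010 g

n(HCl) added = 0.05065 × 0.7635 = 0.03867 mol
n(NaOH) used in back-titration = 0.03280 × 0.5640 = 0.01850 mol
n(HCl) left over = 0.01850 mol (1:1 ratio)
n(HCl) consumed by analyte = 0.03867 − 0.01850 = 0.02017 mol
From the 1:2 ratio, n(CaCO3) = 1/2 × 0.02017 = 0.01009 mol
mass of CaCO3 = 0.01009 × 100.09 = 1.010 g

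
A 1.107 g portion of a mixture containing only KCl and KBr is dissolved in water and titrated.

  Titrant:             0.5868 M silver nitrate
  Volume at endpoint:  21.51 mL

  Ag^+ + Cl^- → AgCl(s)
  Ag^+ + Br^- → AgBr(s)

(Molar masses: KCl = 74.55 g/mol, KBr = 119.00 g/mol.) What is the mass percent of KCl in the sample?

n(AgNO3) = 0.02151 × 0.5868 = 0.01262 mol
Let x = n(KCl), y = n(KBr).
Titrant: 1x + 1y = 0.01262;  mass: 74.55x + 119.00y = 1.107
Solving, x = 8.887 × 10^-3 mol, y = 3.735 × 10^-3 mol
mass of KCl = 8.887 × 10^-3 × 74.55 = 0.6625 g
% KCl = 0.6625 / 1.107 × 100 = 59.85 %

59.85 %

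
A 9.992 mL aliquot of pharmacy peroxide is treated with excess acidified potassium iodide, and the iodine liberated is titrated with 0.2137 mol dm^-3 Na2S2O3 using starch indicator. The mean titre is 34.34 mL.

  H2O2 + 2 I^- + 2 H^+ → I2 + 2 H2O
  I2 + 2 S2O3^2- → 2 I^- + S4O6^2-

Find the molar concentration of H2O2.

n(S2O3^2-) = 0.03434 × 0.2137 = 7.338 × 10^-3 mol
n(I2) = n(S2O3^2-)/2 = 3.669 × 10^-3 mol
n(H2O2) in the aliquot = 3.669 × 10^-3 mol (1:1 ratio)
[H2O2] = 3.669 × 10^-3 / 0.009992 = 0.3672 mol/L

0.3672 mol/L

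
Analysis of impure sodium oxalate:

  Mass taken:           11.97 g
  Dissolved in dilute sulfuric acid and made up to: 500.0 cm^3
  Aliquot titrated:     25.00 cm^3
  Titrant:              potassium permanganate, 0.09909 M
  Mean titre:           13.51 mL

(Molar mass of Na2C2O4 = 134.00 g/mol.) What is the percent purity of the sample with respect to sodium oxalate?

74.93 %

2 MnO4^- + 5 C2O4^2- + 16 H^+ → 2 Mn^2+ + 10 CO2 + 8 H2O
n(KMnO4) per titration = 0.01351 × 0.09909 = 1.339 × 10^-3 mol
From the 5:2 ratio, n(Na2C2O4) in each aliquot = 5/2 × 1.339 × 10^-3 = 3.347 × 10^-3 mol
n(Na2C2O4) in the whole flask = 3.347 × 10^-3 × 500.0/25.00 = 0.06694 mol
mass of Na2C2O4 = 0.06694 × 134.00 = 8.969 g
% Na2C2O4 = 8.969 / 11.97 × 100 = 74.93 %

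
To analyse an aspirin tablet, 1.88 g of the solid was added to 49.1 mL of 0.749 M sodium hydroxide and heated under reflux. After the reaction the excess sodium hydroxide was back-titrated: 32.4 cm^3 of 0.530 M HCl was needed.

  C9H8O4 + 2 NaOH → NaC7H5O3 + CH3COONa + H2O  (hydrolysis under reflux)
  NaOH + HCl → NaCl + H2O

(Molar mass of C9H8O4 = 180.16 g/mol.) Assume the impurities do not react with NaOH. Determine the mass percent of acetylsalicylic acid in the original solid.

n(NaOH) added = 0.0491 × 0.749 = 0.0368 mol
n(HCl) used in back-titration = 0.0324 × 0.530 = 0.0172 mol
n(NaOH) left over = 0.0172 mol (1:1 ratio)
n(NaOH) consumed by analyte = 0.0368 − 0.0172 = 0.0196 mol
From the 1:2 ratio, n(C9H8O4) = 1/2 × 0.0196 = 9.80 × 10^-3 mol
mass of C9H8O4 = 9.80 × 10^-3 × 180.16 = 1.77 g
% C9H8O4 = 1.77 / 1.88 × 100 = 93.9 %

93.9 %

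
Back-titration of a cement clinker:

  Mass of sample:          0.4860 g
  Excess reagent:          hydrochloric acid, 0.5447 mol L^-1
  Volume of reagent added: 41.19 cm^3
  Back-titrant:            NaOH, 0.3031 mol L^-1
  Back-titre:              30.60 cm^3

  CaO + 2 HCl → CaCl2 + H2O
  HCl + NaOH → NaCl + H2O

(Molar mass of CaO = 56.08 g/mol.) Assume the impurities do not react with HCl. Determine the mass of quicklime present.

n(HCl) added = 0.04119 × 0.5447 = 0.02244 mol
n(NaOH) used in back-titration = 0.03060 × 0.3031 = 9.275 × 10^-3 mol
n(HCl) left over = 9.275 × 10^-3 mol (1:1 ratio)
n(HCl) consumed by analyte = 0.02244 − 9.275 × 10^-3 = 0.01316 mol
From the 1:2 ratio, n(CaO) = 1/2 × 0.01316 = 6.581 × 10^-3 mol
mass of CaO = 6.581 × 10^-3 × 56.08 = 0.3690 g

0.3690 g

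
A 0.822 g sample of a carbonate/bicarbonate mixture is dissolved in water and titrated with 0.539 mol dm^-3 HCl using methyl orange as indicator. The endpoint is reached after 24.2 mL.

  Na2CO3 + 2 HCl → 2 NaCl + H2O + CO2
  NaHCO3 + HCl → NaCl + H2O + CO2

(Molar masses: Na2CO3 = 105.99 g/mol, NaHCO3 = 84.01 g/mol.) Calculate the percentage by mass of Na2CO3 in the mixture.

56.9 %

n(HCl) = 0.0242 × 0.539 = 0.0130 mol
Let x = n(Na2CO3), y = n(NaHCO3).
Titrant: 2x + 1y = 0.0130;  mass: 105.99x + 84.01y = 0.822
Solving, x = 4.41 × 10^-3 mol, y = 4.22 × 10^-3 mol
mass of Na2CO3 = 4.41 × 10^-3 × 105.99 = 0.468 g
% Na2CO3 = 0.468 / 0.822 × 100 = 56.9 %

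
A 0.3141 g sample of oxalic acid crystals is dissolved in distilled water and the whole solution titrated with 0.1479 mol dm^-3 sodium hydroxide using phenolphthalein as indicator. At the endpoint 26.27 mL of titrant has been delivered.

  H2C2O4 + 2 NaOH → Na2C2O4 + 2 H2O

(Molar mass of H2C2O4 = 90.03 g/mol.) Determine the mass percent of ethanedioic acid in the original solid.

n(NaOH) = 0.02627 L × 0.1479 mol/L = 3.885 × 10^-3 mol
From the 1:2 ratio, n(H2C2O4) = 1/2 × 3.885 × 10^-3 = 1.943 × 10^-3 mol
mass of H2C2O4 = 1.943 × 10^-3 × 90.03 g/mol = 0.1749 g
% H2C2O4 = 0.1749 / 0.3141 × 100 = 55.68 %

55.68 %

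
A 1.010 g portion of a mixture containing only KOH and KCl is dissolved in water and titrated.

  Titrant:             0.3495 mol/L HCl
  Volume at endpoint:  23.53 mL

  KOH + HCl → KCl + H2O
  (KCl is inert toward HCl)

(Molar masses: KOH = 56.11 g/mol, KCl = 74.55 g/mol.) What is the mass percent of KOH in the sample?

45.69 %

n(HCl) = 0.02353 × 0.3495 = 8.224 × 10^-3 mol
Let x = n(KOH), y = n(KCl).
Titrant: 1x = 8.224 × 10^-3;  mass: 56.11x + 74.55y = 1.010
Solving, x = 8.224 × 10^-3 mol, y = 7.358 × 10^-3 mol
mass of KOH = 8.224 × 10^-3 × 56.11 = 0.4614 g
% KOH = 0.4614 / 1.010 × 100 = 45.69 %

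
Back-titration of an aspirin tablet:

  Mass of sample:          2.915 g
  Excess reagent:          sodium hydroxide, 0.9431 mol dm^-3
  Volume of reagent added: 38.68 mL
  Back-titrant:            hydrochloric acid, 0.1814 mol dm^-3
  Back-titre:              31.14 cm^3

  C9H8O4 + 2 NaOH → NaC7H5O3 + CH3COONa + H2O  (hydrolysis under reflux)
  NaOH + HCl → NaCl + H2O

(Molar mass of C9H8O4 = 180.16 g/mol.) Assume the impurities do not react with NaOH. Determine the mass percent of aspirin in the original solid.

n(NaOH) added = 0.03868 × 0.9431 = 0.03648 mol
n(HCl) used in back-titration = 0.03114 × 0.1814 = 5.649 × 10^-3 mol
n(NaOH) left over = 5.649 × 10^-3 mol (1:1 ratio)
n(NaOH) consumed by analyte = 0.03648 − 5.649 × 10^-3 = 0.03083 mol
From the 1:2 ratio, n(C9H8O4) = 1/2 × 0.03083 = 0.01542 mol
mass of C9H8O4 = 0.01542 × 180.16 = 2.777 g
% C9H8O4 = 2.777 / 2.915 × 100 = 95.27 %

95.27 %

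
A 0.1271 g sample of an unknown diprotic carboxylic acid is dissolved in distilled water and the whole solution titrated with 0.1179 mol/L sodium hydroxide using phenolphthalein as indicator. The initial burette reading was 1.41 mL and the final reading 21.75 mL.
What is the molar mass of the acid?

106.0 g/mol

n(NaOH) = 0.02034 L × 0.1179 mol/L = 2.398 × 10^-3 mol
From the 1:2 ratio, n(H2A) = 1/2 × 2.398 × 10^-3 = 1.199 × 10^-3 mol
M = m / n = 0.1271 g / 1.199 × 10^-3 mol = 106.0 g/mol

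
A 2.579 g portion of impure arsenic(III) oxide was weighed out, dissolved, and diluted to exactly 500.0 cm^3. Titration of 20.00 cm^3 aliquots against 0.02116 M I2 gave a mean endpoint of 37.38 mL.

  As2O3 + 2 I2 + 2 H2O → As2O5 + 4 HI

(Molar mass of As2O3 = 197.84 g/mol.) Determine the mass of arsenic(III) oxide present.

n(I2) per titration = 0.03738 × 0.02116 = 7.910 × 10^-4 mol
From the 1:2 ratio, n(As2O3) in each aliquot = 1/2 × 7.910 × 10^-4 = 3.955 × 10^-4 mol
n(As2O3) in the whole flask = 3.955 × 10^-4 × 500.0/20.00 = 9.887 × 10^-3 mol
mass of As2O3 = 9.887 × 10^-3 × 197.84 = 1.956 g

1.956 g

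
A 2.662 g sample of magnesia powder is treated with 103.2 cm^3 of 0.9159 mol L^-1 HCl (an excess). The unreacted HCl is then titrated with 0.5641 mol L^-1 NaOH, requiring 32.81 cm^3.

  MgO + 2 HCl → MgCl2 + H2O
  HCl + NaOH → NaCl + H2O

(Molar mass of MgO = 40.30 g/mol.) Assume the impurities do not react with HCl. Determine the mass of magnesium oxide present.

1.532 g

n(HCl) added = 0.1032 × 0.9159 = 0.09452 mol
n(NaOH) used in back-titration = 0.03281 × 0.5641 = 0.01851 mol
n(HCl) left over = 0.01851 mol (1:1 ratio)
n(HCl) consumed by analyte = 0.09452 − 0.01851 = 0.07601 mol
From the 1:2 ratio, n(MgO) = 1/2 × 0.07601 = 0.03801 mol
mass of MgO = 0.03801 × 40.30 = 1.532 g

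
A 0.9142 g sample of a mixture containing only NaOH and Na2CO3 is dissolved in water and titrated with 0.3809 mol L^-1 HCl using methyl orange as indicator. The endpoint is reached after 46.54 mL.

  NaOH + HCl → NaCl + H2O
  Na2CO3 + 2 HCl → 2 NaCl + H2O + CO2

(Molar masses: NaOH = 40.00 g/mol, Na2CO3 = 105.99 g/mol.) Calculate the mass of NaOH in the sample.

0.07771 g

n(HCl) = 0.04654 × 0.3809 = 0.01773 mol
Let x = n(NaOH), y = n(Na2CO3).
Titrant: 1x + 2y = 0.01773;  mass: 40.00x + 105.99y = 0.9142
Solving, x = 1.943 × 10^-3 mol, y = 7.892 × 10^-3 mol
mass of NaOH = 1.943 × 10^-3 × 40.00 = 0.07771 g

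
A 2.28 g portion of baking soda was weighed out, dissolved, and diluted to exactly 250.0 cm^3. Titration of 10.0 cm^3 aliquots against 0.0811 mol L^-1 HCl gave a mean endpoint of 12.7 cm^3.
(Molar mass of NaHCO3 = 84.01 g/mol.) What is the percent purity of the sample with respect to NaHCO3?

NaHCO3 + HCl → NaCl + H2O + CO2
n(HCl) per titration = 0.0127 × 0.0811 = 1.03 × 10^-3 mol
n(NaHCO3) in each aliquot = 1.03 × 10^-3 mol (1:1 ratio)
n(NaHCO3) in the whole flask = 1.03 × 10^-3 × 250.0/10.0 = 0.0257 mol
mass of NaHCO3 = 0.0257 × 84.01 = 2.16 g
% NaHCO3 = 2.16 / 2.28 × 100 = 94.9 %

94.9 %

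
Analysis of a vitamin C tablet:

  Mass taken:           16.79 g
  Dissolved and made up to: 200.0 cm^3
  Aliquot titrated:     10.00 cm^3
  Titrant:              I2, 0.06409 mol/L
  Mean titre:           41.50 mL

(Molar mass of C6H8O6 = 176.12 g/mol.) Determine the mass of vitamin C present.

C6H8O6 + I2 → C6H6O6 + 2 HI
n(I2) per titration = 0.04150 × 0.06409 = 2.660 × 10^-3 mol
n(C6H8O6) in each aliquot = 2.660 × 10^-3 mol (1:1 ratio)
n(C6H8O6) in the whole flask = 2.660 × 10^-3 × 200.0/10.00 = 0.05319 mol
mass of C6H8O6 = 0.05319 × 176.12 = 9.369 g

9.369 g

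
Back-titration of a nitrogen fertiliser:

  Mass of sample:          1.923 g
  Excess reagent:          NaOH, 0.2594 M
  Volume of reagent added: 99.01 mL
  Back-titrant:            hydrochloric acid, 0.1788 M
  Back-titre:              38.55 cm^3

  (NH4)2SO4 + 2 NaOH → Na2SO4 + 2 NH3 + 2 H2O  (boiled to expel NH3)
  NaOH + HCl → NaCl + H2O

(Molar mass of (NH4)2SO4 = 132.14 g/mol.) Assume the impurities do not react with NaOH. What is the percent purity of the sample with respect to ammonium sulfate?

n(NaOH) added = 0.09901 × 0.2594 = 0.02568 mol
n(HCl) used in back-titration = 0.03855 × 0.1788 = 6.893 × 10^-3 mol
n(NaOH) left over = 6.893 × 10^-3 mol (1:1 ratio)
n(NaOH) consumed by analyte = 0.02568 − 6.893 × 10^-3 = 0.01879 mol
From the 1:2 ratio, n((NH4)2SO4) = 1/2 × 0.01879 = 9.395 × 10^-3 mol
mass of (NH4)2SO4 = 9.395 × 10^-3 × 132.14 = 1.241 g
% (NH4)2SO4 = 1.241 / 1.923 × 100 = 64.56 %

64.56 %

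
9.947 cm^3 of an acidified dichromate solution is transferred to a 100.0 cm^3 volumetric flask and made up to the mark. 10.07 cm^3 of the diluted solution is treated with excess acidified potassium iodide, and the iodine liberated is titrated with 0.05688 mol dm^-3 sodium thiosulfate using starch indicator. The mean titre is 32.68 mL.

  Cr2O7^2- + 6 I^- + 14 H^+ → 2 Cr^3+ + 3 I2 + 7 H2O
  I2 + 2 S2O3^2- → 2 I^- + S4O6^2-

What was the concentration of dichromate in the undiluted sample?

n(S2O3^2-) = 0.03268 × 0.05688 = 1.859 × 10^-3 mol
n(I2) = n(S2O3^2-)/2 = 9.294 × 10^-4 mol
From the 1:3 ratio, n(Cr2O7^2-) in the aliquot = 1/3 × 9.294 × 10^-4 = 3.098 × 10^-4 mol
[Cr2O7^2-]_dilute = 3.098 × 10^-4 / 0.01007 = 0.03077 mol/L
[Cr2O7^2-]_original = 0.03077 × 100.0/9.947 = 0.3093 mol/L

0.3093 mol/L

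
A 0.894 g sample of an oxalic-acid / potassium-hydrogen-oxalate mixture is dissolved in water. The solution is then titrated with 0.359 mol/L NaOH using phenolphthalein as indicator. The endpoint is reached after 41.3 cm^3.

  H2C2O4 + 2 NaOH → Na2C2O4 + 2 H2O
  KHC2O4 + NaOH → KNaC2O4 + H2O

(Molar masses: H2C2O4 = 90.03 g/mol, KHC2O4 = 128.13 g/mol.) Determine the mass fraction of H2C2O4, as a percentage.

n(NaOH) = 0.0413 × 0.359 = 0.0148 mol
Let x = n(H2C2O4), y = n(KHC2O4).
Titrant: 2x + 1y = 0.0148;  mass: 90.03x + 128.13y = 0.894
Solving, x = 6.05 × 10^-3 mol, y = 2.73 × 10^-3 mol
mass of H2C2O4 = 6.05 × 10^-3 × 90.03 = 0.545 g
% H2C2O4 = 0.545 / 0.894 × 100 = 60.9 %

60.9 %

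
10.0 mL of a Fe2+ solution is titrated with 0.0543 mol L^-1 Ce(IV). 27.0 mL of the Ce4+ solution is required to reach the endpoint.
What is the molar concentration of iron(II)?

0.147 mol/L

Ce^4+ + Fe^2+ → Ce^3+ + Fe^3+
n(Ce4+) = 0.0270 L × 0.0543 mol/L = 1.47 × 10^-3 mol
n(Fe2+) = 1.47 × 10^-3 mol (1:1 mole ratio)
[Fe2+] = 1.47 × 10^-3 mol / 0.0100 L = 0.147 mol/L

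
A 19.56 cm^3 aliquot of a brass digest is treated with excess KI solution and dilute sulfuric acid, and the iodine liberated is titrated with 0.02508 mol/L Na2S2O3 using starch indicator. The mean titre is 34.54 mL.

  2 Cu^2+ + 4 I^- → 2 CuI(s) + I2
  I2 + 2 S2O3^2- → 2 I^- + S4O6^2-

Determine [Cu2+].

n(S2O3^2-) = 0.03454 × 0.02508 = 8.663 × 10^-4 mol
n(I2) = n(S2O3^2-)/2 = 4.331 × 10^-4 mol
From the 2:1 ratio, n(Cu2+) in the aliquot = 2/1 × 4.331 × 10^-4 = 8.663 × 10^-4 mol
[Cu2+] = 8.663 × 10^-4 / 0.01956 = 0.04429 mol/L

0.04429 mol/L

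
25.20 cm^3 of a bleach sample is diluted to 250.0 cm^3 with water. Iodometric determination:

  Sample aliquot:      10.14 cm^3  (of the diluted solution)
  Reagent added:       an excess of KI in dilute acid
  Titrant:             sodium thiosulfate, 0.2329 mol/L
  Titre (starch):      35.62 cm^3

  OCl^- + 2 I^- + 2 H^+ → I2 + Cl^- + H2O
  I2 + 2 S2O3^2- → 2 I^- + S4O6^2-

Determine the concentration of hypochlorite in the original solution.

4.058 mol/L

n(S2O3^2-) = 0.03562 × 0.2329 = 8.296 × 10^-3 mol
n(I2) = n(S2O3^2-)/2 = 4.148 × 10^-3 mol
n(OCl^-) in the aliquot = 4.148 × 10^-3 mol (1:1 ratio)
[OCl^-]_dilute = 4.148 × 10^-3 / 0.01014 = 0.4091 mol/L
[OCl^-]_original = 0.4091 × 250.0/25.20 = 4.058 mol/L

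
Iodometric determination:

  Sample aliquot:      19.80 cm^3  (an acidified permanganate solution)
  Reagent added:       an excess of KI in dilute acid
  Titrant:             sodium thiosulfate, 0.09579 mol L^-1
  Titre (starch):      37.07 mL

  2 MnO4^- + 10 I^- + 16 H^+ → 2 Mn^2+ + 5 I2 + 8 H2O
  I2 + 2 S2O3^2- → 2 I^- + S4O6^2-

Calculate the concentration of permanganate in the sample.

n(S2O3^2-) = 0.03707 × 0.09579 = 3.551 × 10^-3 mol
n(I2) = n(S2O3^2-)/2 = 1.775 × 10^-3 mol
From the 2:5 ratio, n(MnO4^-) in the aliquot = 2/5 × 1.775 × 10^-3 = 7.102 × 10^-4 mol
[MnO4^-] = 7.102 × 10^-4 / 0.01980 = 0.03587 mol/L

0.03587 mol/L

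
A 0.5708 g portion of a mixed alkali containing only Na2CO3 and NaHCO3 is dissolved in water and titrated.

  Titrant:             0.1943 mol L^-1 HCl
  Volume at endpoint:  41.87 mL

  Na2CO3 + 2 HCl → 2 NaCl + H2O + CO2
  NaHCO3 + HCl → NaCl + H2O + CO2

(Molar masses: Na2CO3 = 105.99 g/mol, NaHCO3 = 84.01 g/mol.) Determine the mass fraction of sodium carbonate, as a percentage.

n(HCl) = 0.04187 × 0.1943 = 8.135 × 10^-3 mol
Let x = n(Na2CO3), y = n(NaHCO3).
Titrant: 2x + 1y = 8.135 × 10^-3;  mass: 105.99x + 84.01y = 0.5708
Solving, x = 1.816 × 10^-3 mol, y = 4.503 × 10^-3 mol
mass of Na2CO3 = 1.816 × 10^-3 × 105.99 = 0.1925 g
% Na2CO3 = 0.1925 / 0.5708 × 100 = 33.72 %

33.72 %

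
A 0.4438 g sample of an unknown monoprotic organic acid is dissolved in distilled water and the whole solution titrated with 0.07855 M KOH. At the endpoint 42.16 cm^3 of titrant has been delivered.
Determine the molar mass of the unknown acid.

134.0 g/mol

n(KOH) = 0.04216 L × 0.07855 mol/L = 3.312 × 10^-3 mol
n(HA) = 3.312 × 10^-3 mol (1:1 ratio)
M = m / n = 0.4438 g / 3.312 × 10^-3 mol = 134.0 g/mol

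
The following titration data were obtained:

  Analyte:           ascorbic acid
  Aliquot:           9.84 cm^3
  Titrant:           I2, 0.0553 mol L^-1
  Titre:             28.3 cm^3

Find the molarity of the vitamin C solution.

0.159 mol/L

C6H8O6 + I2 → C6H6O6 + 2 HI
n(I2) = 0.0283 L × 0.0553 mol/L = 1.56 × 10^-3 mol
n(C6H8O6) = 1.56 × 10^-3 mol (1:1 mole ratio)
[C6H8O6] = 1.56 × 10^-3 mol / 0.00984 L = 0.159 mol/L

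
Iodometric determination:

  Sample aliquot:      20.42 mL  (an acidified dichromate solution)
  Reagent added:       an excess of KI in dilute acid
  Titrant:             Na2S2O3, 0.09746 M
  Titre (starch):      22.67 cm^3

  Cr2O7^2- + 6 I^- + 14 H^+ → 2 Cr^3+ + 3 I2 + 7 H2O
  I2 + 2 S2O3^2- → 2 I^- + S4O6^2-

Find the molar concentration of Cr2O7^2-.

n(S2O3^2-) = 0.02267 × 0.09746 = 2.209 × 10^-3 mol
n(I2) = n(S2O3^2-)/2 = 1.105 × 10^-3 mol
From the 1:3 ratio, n(Cr2O7^2-) in the aliquot = 1/3 × 1.105 × 10^-3 = 3.682 × 10^-4 mol
[Cr2O7^2-] = 3.682 × 10^-4 / 0.02042 = 0.01803 mol/L

0.01803 M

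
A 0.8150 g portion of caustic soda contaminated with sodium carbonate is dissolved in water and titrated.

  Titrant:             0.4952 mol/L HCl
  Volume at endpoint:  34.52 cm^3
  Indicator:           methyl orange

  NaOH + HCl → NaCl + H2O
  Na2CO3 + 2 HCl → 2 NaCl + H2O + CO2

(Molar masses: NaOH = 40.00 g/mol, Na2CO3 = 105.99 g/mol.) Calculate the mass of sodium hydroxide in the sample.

0.2798 g

n(HCl) = 0.03452 × 0.4952 = 0.01709 mol
Let x = n(NaOH), y = n(Na2CO3).
Titrant: 1x + 2y = 0.01709;  mass: 40.00x + 105.99y = 0.8150
Solving, x = 6.996 × 10^-3 mol, y = 5.049 × 10^-3 mol
mass of NaOH = 6.996 × 10^-3 × 40.00 = 0.2798 g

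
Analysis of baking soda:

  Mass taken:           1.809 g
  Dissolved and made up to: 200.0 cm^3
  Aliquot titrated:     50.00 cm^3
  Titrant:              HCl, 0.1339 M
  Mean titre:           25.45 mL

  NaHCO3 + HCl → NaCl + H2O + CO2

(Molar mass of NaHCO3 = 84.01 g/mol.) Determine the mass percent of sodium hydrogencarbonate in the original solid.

63.30 %

n(HCl) per titration = 0.02545 × 0.1339 = 3.408 × 10^-3 mol
n(NaHCO3) in each aliquot = 3.408 × 10^-3 mol (1:1 ratio)
n(NaHCO3) in the whole flask = 3.408 × 10^-3 × 200.0/50.00 = 0.01363 mol
mass of NaHCO3 = 0.01363 × 84.01 = 1.145 g
% NaHCO3 = 1.145 / 1.809 × 100 = 63.30 %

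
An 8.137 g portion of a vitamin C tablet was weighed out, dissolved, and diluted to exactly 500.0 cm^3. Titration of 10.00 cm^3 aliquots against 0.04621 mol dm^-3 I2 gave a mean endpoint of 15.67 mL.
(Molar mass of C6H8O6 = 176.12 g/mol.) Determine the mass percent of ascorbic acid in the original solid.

78.36 %

C6H8O6 + I2 → C6H6O6 + 2 HI
n(I2) per titration = 0.01567 × 0.04621 = 7.241 × 10^-4 mol
n(C6H8O6) in each aliquot = 7.241 × 10^-4 mol (1:1 ratio)
n(C6H8O6) in the whole flask = 7.241 × 10^-4 × 500.0/10.00 = 0.03621 mol
mass of C6H8O6 = 0.03621 × 176.12 = 6.377 g
% C6H8O6 = 6.377 / 8.137 × 100 = 78.36 %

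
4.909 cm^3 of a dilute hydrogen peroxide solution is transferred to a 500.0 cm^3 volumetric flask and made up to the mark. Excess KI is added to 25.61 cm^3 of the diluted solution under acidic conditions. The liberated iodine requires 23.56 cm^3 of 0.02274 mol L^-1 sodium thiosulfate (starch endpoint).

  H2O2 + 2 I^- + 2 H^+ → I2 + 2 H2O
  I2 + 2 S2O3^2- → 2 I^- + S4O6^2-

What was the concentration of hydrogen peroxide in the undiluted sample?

1.065 mol/L

n(S2O3^2-) = 0.02356 × 0.02274 = 5.358 × 10^-4 mol
n(I2) = n(S2O3^2-)/2 = 2.679 × 10^-4 mol
n(H2O2) in the aliquot = 2.679 × 10^-4 mol (1:1 ratio)
[H2O2]_dilute = 2.679 × 10^-4 / 0.02561 = 0.01046 mol/L
[H2O2]_original = 0.01046 × 500.0/4.909 = 1.065 mol/L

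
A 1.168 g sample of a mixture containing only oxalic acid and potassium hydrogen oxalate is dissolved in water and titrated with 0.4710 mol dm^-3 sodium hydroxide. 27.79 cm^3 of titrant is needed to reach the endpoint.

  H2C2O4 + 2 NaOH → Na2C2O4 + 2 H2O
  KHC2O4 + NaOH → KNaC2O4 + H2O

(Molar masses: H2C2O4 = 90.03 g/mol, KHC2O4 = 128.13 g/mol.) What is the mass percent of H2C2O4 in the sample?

23.61 %

n(NaOH) = 0.02779 × 0.4710 = 0.01309 mol
Let x = n(H2C2O4), y = n(KHC2O4).
Titrant: 2x + 1y = 0.01309;  mass: 90.03x + 128.13y = 1.168
Solving, x = 3.063 × 10^-3 mol, y = 6.964 × 10^-3 mol
mass of H2C2O4 = 3.063 × 10^-3 × 90.03 = 0.2757 g
% H2C2O4 = 0.2757 / 1.168 × 100 = 23.61 %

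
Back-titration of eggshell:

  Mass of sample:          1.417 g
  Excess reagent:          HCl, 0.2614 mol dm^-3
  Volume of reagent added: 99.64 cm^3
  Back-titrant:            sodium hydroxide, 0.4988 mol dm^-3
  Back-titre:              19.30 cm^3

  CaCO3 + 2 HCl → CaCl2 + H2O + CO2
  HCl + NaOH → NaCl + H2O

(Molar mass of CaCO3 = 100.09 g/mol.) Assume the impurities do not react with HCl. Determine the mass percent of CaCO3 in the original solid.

57.99 %

n(HCl) added = 0.09964 × 0.2614 = 0.02605 mol
n(NaOH) used in back-titration = 0.01930 × 0.4988 = 9.627 × 10^-3 mol
n(HCl) left over = 9.627 × 10^-3 mol (1:1 ratio)
n(HCl) consumed by analyte = 0.02605 − 9.627 × 10^-3 = 0.01642 mol
From the 1:2 ratio, n(CaCO3) = 1/2 × 0.01642 = 8.210 × 10^-3 mol
mass of CaCO3 = 8.210 × 10^-3 × 100.09 = 0.8217 g
% CaCO3 = 0.8217 / 1.417 × 100 = 57.99 %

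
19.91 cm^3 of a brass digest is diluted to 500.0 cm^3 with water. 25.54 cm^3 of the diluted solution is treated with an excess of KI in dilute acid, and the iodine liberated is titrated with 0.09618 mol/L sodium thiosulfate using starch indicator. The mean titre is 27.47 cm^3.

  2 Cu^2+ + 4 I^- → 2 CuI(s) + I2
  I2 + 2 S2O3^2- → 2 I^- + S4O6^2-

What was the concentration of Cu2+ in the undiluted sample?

2.598 mol/L

n(S2O3^2-) = 0.02747 × 0.09618 = 2.642 × 10^-3 mol
n(I2) = n(S2O3^2-)/2 = 1.321 × 10^-3 mol
From the 2:1 ratio, n(Cu2+) in the aliquot = 2/1 × 1.321 × 10^-3 = 2.642 × 10^-3 mol
[Cu2+]_dilute = 2.642 × 10^-3 / 0.02554 = 0.1034 mol/L
[Cu2+]_original = 0.1034 × 500.0/19.91 = 2.598 mol/L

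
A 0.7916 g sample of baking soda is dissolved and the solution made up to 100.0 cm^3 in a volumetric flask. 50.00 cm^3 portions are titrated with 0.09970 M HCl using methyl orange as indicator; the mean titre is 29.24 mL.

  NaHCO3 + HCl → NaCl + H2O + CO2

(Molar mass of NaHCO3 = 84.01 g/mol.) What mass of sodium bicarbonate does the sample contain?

0.4898 g

n(HCl) per titration = 0.02924 × 0.09970 = 2.915 × 10^-3 mol
n(NaHCO3) in each aliquot = 2.915 × 10^-3 mol (1:1 ratio)
n(NaHCO3) in the whole flask = 2.915 × 10^-3 × 100.0/50.00 = 5.830 × 10^-3 mol
mass of NaHCO3 = 5.830 × 10^-3 × 84.01 = 0.4898 g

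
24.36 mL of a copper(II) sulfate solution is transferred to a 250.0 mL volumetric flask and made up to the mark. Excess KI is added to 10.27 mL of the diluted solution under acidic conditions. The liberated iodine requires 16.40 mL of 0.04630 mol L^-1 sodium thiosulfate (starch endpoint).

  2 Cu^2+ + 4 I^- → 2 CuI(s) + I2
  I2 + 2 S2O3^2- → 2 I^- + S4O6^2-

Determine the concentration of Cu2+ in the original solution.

0.7588 mol/L

n(S2O3^2-) = 0.01640 × 0.04630 = 7.593 × 10^-4 mol
n(I2) = n(S2O3^2-)/2 = 3.797 × 10^-4 mol
From the 2:1 ratio, n(Cu2+) in the aliquot = 2/1 × 3.797 × 10^-4 = 7.593 × 10^-4 mol
[Cu2+]_dilute = 7.593 × 10^-4 / 0.01027 = 0.07394 mol/L
[Cu2+]_original = 0.07394 × 250.0/24.36 = 0.7588 mol/L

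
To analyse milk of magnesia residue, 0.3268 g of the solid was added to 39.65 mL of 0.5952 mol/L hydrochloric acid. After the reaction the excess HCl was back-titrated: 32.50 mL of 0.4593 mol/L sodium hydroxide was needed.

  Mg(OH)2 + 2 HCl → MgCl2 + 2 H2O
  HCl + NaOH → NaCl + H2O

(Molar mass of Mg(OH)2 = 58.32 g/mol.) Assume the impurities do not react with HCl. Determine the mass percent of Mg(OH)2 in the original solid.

n(HCl) added = 0.03965 × 0.5952 = 0.02360 mol
n(NaOH) used in back-titration = 0.03250 × 0.4593 = 0.01493 mol
n(HCl) left over = 0.01493 mol (1:1 ratio)
n(HCl) consumed by analyte = 0.02360 − 0.01493 = 8.672 × 10^-3 mol
From the 1:2 ratio, n(Mg(OH)2) = 1/2 × 8.672 × 10^-3 = 4.336 × 10^-3 mol
mass of Mg(OH)2 = 4.336 × 10^-3 × 58.32 = 0.2529 g
% Mg(OH)2 = 0.2529 / 0.3268 × 100 = 77.38 %

77.38 %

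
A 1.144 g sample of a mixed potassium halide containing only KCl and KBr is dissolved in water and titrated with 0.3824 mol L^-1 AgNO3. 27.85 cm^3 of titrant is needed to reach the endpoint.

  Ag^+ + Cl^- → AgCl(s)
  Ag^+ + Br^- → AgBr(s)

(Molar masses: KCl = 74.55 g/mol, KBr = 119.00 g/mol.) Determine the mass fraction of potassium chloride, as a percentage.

18.08 %

n(AgNO3) = 0.02785 × 0.3824 = 0.01065 mol
Let x = n(KCl), y = n(KBr).
Titrant: 1x + 1y = 0.01065;  mass: 74.55x + 119.00y = 1.144
Solving, x = 2.775 × 10^-3 mol, y = 7.875 × 10^-3 mol
mass of KCl = 2.775 × 10^-3 × 74.55 = 0.2068 g
% KCl = 0.2068 / 1.144 × 100 = 18.08 %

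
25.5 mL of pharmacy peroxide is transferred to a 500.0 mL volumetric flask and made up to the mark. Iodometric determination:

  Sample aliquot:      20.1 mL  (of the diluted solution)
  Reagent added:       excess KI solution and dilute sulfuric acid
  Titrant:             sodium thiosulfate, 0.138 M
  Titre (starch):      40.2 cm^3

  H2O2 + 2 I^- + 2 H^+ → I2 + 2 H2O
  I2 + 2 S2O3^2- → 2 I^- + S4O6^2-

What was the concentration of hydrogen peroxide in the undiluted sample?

n(S2O3^2-) = 0.0402 × 0.138 = 5.55 × 10^-3 mol
n(I2) = n(S2O3^2-)/2 = 2.77 × 10^-3 mol
n(H2O2) in the aliquot = 2.77 × 10^-3 mol (1:1 ratio)
[H2O2]_dilute = 2.77 × 10^-3 / 0.0201 = 0.138 mol/L
[H2O2]_original = 0.138 × 500.0/25.5 = 2.71 mol/L

2.71 M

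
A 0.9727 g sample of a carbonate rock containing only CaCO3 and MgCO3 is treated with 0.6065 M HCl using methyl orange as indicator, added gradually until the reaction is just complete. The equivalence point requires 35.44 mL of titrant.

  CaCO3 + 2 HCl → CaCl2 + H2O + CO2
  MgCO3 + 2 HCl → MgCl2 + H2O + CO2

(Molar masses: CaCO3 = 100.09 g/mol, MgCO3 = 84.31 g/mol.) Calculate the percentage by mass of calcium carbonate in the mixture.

n(HCl) = 0.03544 × 0.6065 = 0.02149 mol
Let x = n(CaCO3), y = n(MgCO3).
Titrant: 2x + 2y = 0.02149;  mass: 100.09x + 84.31y = 0.9727
Solving, x = 4.221 × 10^-3 mol, y = 6.526 × 10^-3 mol
mass of CaCO3 = 4.221 × 10^-3 × 100.09 = 0.4225 g
% CaCO3 = 0.4225 / 0.9727 × 100 = 43.43 %

43.43 %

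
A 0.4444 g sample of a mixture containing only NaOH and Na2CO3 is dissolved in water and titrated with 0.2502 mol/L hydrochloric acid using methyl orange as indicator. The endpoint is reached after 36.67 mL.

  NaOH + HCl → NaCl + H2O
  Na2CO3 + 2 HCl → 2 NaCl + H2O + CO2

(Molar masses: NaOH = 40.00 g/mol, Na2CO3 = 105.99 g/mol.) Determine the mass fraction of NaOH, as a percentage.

28.97 %

n(HCl) = 0.03667 × 0.2502 = 9.175 × 10^-3 mol
Let x = n(NaOH), y = n(Na2CO3).
Titrant: 1x + 2y = 9.175 × 10^-3;  mass: 40.00x + 105.99y = 0.4444
Solving, x = 3.218 × 10^-3 mol, y = 2.978 × 10^-3 mol
mass of NaOH = 3.218 × 10^-3 × 40.00 = 0.1287 g
% NaOH = 0.1287 / 0.4444 × 100 = 28.97 %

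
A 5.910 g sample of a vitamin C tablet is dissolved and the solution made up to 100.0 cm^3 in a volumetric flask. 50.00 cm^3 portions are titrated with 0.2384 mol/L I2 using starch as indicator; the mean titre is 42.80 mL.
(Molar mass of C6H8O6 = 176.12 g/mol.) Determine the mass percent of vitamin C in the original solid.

60.81 %

C6H8O6 + I2 → C6H6O6 + 2 HI
n(I2) per titration = 0.04280 × 0.2384 = 0.01020 mol
n(C6H8O6) in each aliquot = 0.01020 mol (1:1 ratio)
n(C6H8O6) in the whole flask = 0.01020 × 100.0/50.00 = 0.02041 mol
mass of C6H8O6 = 0.02041 × 176.12 = 3.594 g
% C6H8O6 = 3.594 / 5.910 × 100 = 60.81 %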